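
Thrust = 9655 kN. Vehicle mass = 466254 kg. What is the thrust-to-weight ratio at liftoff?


TWR = 9655000 / (466254 * 9.81) = 2.11

2.11


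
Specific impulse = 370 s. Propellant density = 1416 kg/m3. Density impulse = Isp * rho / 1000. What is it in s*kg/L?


rho*Isp = 370 * 1416 / 1000 = 524 s*kg/L

524 s*kg/L


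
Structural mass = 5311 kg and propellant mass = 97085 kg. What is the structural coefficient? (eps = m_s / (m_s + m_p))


eps = 5311 / (5311 + 97085) = 0.0519

0.0519


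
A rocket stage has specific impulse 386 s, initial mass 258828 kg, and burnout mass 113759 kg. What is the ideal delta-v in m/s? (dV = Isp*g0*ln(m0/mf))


Ve = 386 * 9.81 = 3786.66 m/s
dV = 3786.66 * ln(258828/113759) = 3113 m/s

3113 m/s


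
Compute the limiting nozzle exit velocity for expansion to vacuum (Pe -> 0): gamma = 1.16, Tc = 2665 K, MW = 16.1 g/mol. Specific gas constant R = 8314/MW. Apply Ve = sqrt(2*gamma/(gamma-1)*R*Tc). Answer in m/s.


R = 8314 / 16.1 = 516.4 J/(kg.K)
Ve = sqrt(2 * 1.16 / (1.16 - 1) * 516.4 * 2665) = 4467 m/s

4467 m/s


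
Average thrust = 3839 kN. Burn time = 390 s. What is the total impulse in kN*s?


It = 3839 * 390 = 1497210 kN*s

1497210 kN*s


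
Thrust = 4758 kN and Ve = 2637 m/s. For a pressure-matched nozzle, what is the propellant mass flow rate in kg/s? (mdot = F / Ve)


mdot = F / Ve = 4758000 / 2637 = 1804.3 kg/s

1804.3 kg/s


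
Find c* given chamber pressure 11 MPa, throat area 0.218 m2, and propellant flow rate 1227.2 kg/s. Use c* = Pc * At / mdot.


c* = 11e6 * 0.218 / 1227.2 = 1954 m/s

1954 m/s


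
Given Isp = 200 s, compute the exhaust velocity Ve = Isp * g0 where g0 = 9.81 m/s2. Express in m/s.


Ve = Isp * g0 = 200 * 9.81 = 1962.0 m/s

1962.0 m/s


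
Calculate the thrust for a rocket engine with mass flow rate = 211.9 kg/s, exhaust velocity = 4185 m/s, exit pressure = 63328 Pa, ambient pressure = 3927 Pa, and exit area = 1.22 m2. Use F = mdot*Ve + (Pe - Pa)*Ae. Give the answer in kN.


F = 211.9 * 4185 + (63328 - 3927) * 1.22 = 959271.0 N = 959.3 kN

959.3 kN


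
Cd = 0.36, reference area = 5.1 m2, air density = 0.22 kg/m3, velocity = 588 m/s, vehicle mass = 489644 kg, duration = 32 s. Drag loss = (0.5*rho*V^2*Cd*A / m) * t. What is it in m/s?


D = 0.5 * 0.22 * 588^2 * 0.36 * 5.1 = 69826.46 N
a = 69826.46 / 489644 = 0.1426 m/s2
dV = 0.1426 * 32 = 4.6 m/s

4.6 m/s


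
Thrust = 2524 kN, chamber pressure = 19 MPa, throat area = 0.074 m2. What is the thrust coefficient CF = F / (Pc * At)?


CF = 2524000 / (19e6 * 0.074) = 1.8

1.8


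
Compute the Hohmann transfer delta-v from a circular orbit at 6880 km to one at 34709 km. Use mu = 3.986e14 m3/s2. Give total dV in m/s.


V1 = sqrt(mu/r1) = 7611.57 m/s
dV1 = V1*(sqrt(2*r2/(r1+r2)) - 1) = 2222.22 m/s
V2 = sqrt(mu/r2) = 3388.81 m/s
dV2 = V2*(1 - sqrt(2*r1/(r1+r2))) = 1439.56 m/s
Total dV = 3662 m/s

3662 m/s


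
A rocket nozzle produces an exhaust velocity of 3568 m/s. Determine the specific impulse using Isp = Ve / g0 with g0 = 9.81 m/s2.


Isp = Ve / g0 = 3568 / 9.81 = 363.7 s

363.7 s


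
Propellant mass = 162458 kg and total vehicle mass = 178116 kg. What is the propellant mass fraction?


PMF = 162458 / 178116 = 0.912

0.912


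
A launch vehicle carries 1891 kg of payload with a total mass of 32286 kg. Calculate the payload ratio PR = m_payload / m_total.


PR = 1891 / 32286 = 0.0586

0.0586


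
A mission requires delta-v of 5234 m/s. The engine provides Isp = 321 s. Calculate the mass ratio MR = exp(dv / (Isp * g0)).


Ve = 321 * 9.81 = 3149.01 m/s
MR = exp(5234 / 3149.01) = 5.27

5.27


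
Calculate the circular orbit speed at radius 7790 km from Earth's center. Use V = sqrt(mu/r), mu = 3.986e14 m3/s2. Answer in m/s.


V = sqrt(3.986e14 / 7790000) = 7153 m/s

7153 m/s


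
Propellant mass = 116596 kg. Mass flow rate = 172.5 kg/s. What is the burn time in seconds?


tb = 116596 / 172.5 = 675.9 s

675.9 s


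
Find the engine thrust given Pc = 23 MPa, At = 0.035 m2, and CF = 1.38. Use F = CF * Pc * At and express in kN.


F = 1.38 * 23e6 * 0.035 = 1.1109e+06 N = 1110.9 kN

1110.9 kN


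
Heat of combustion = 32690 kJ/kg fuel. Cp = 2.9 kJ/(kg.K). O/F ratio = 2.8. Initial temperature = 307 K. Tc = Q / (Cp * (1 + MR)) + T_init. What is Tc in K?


Tc = 32690 / (2.9 * (1 + 2.8)) + 307 = 3273 K

3273 K


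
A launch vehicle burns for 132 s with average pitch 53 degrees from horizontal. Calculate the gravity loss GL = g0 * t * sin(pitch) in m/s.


GL = 9.81 * 132 * sin(53 deg) = 1034 m/s

1034 m/s


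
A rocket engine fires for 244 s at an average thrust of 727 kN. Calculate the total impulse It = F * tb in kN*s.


It = 727 * 244 = 177388 kN*s

177388 kN*s


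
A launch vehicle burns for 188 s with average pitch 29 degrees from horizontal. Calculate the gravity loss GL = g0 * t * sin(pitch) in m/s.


GL = 9.81 * 188 * sin(29 deg) = 894 m/s

894 m/s


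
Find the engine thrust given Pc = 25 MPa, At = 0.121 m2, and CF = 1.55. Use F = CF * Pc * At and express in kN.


F = 1.55 * 25e6 * 0.121 = 4.6888e+06 N = 4688.8 kN

4688.8 kN


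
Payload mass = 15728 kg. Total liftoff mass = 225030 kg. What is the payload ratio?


PR = 15728 / 225030 = 0.0699

0.0699


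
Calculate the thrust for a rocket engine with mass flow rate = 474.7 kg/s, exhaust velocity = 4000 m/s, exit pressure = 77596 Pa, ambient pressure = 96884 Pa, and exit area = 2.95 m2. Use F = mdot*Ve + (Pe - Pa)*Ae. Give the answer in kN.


F = 474.7 * 4000 + (77596 - 96884) * 2.95 = 1.8419e+06 N = 1841.9 kN

1841.9 kN


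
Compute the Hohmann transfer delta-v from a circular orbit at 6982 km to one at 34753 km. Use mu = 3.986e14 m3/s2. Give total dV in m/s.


V1 = sqrt(mu/r1) = 7555.77 m/s
dV1 = V1*(sqrt(2*r2/(r1+r2)) - 1) = 2195.02 m/s
V2 = sqrt(mu/r2) = 3386.67 m/s
dV2 = V2*(1 - sqrt(2*r1/(r1+r2))) = 1427.7 m/s
Total dV = 3623 m/s

3623 m/s


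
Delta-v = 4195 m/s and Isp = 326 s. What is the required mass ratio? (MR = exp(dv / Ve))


Ve = 326 * 9.81 = 3198.06 m/s
MR = exp(4195 / 3198.06) = 3.713

3.713


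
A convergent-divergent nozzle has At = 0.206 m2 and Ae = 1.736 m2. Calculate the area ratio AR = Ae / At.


AR = 1.736 / 0.206 = 8.4

8.4


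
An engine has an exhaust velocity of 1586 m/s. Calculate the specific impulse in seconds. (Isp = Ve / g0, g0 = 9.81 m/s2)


Isp = Ve / g0 = 1586 / 9.81 = 161.7 s

161.7 s


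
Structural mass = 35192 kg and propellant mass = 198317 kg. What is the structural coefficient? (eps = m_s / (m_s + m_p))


eps = 35192 / (35192 + 198317) = 0.1507

0.1507


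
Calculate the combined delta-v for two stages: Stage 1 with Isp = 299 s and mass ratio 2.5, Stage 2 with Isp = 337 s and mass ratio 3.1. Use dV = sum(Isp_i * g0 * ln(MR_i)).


dV1 = 299 * 9.81 * ln(2.5) = 2687.7 m/s
dV2 = 337 * 9.81 * ln(3.1) = 3740.4 m/s
Total dV = 2687.7 + 3740.4 = 6428.1 m/s ~ 6428 m/s

6428 m/s


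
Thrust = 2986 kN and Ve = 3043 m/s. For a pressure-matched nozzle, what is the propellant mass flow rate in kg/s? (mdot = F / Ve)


mdot = F / Ve = 2986000 / 3043 = 981.3 kg/s

981.3 kg/s


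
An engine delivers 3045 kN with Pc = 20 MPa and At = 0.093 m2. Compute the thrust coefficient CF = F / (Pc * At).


CF = 3045000 / (20e6 * 0.093) = 1.64

1.64


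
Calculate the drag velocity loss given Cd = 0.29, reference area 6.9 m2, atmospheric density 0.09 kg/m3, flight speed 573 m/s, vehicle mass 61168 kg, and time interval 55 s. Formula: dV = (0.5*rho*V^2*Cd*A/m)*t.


D = 0.5 * 0.09 * 573^2 * 0.29 * 6.9 = 29564.38 N
a = 29564.38 / 61168 = 0.4833 m/s2
dV = 0.4833 * 55 = 26.6 m/s

26.6 m/s


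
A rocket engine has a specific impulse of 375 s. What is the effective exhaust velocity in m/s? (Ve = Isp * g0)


Ve = Isp * g0 = 375 * 9.81 = 3678.8 m/s

3678.8 m/s


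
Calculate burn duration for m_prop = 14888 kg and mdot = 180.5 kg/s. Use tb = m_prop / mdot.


tb = 14888 / 180.5 = 82.5 s

82.5 s


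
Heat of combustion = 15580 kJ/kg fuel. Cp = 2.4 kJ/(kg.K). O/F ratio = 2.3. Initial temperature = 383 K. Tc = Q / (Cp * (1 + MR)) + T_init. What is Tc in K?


Tc = 15580 / (2.4 * (1 + 2.3)) + 383 = 2350 K

2350 K


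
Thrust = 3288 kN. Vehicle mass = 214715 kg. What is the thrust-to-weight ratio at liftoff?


TWR = 3288000 / (214715 * 9.81) = 1.56

1.56


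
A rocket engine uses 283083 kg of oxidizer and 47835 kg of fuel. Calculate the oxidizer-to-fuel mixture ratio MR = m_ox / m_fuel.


MR = 283083 / 47835 = 5.92

5.92


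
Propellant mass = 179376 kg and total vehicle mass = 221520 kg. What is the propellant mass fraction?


PMF = 179376 / 221520 = 0.81

0.81


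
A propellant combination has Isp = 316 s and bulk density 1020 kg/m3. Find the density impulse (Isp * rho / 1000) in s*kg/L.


rho*Isp = 316 * 1020 / 1000 = 322 s*kg/L

322 s*kg/L


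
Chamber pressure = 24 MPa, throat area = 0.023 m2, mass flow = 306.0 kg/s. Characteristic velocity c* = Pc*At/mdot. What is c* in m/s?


c* = 24e6 * 0.023 / 306.0 = 1804 m/s

1804 m/s


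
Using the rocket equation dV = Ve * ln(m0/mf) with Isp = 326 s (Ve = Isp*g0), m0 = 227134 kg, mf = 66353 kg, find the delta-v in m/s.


Ve = 326 * 9.81 = 3198.06 m/s
dV = 3198.06 * ln(227134/66353) = 3935 m/s

3935 m/s


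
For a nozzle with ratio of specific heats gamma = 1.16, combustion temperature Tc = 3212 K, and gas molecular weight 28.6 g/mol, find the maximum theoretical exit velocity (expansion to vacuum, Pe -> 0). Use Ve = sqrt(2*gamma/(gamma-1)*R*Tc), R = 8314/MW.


R = 8314 / 28.6 = 290.7 J/(kg.K)
Ve = sqrt(2 * 1.16 / (1.16 - 1) * 290.7 * 3212) = 3680 m/s

3680 m/s


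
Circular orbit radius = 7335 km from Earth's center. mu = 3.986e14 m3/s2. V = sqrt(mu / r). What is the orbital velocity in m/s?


V = sqrt(3.986e14 / 7335000) = 7372 m/s

7372 m/s


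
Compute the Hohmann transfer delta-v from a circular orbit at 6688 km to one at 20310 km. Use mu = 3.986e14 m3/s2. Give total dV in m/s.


V1 = sqrt(mu/r1) = 7720.06 m/s
dV1 = V1*(sqrt(2*r2/(r1+r2)) - 1) = 1749.39 m/s
V2 = sqrt(mu/r2) = 4430.1 m/s
dV2 = V2*(1 - sqrt(2*r1/(r1+r2))) = 1311.85 m/s
Total dV = 3061 m/s

3061 m/s


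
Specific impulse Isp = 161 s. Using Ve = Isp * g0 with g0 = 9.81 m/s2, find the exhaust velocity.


Ve = Isp * g0 = 161 * 9.81 = 1579.4 m/s

1579.4 m/s


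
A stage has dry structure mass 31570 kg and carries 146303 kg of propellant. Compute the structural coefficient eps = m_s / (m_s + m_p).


eps = 31570 / (31570 + 146303) = 0.1775

0.1775


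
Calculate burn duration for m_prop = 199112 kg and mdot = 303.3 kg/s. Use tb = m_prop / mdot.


tb = 199112 / 303.3 = 656.5 s

656.5 s


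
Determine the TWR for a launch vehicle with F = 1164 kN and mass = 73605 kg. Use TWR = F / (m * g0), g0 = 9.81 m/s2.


TWR = 1164000 / (73605 * 9.81) = 1.61

1.61


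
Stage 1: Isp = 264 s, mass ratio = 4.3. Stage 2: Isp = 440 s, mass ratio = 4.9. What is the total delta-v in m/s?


dV1 = 264 * 9.81 * ln(4.3) = 3777.6 m/s
dV2 = 440 * 9.81 * ln(4.9) = 6859.8 m/s
Total dV = 3777.6 + 6859.8 = 10637.4 m/s ~ 10637 m/s

10637 m/s


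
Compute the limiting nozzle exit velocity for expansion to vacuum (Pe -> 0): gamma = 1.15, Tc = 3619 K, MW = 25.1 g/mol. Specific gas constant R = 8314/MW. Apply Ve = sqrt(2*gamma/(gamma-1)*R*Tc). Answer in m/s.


R = 8314 / 25.1 = 331.24 J/(kg.K)
Ve = sqrt(2 * 1.15 / (1.15 - 1) * 331.24 * 3619) = 4287 m/s

4287 m/s


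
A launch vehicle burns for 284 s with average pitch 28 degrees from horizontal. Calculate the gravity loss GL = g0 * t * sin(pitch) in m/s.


GL = 9.81 * 284 * sin(28 deg) = 1308 m/s

1308 m/s


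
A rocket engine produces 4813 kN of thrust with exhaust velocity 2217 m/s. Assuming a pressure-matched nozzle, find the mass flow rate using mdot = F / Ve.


mdot = F / Ve = 4813000 / 2217 = 2171.0 kg/s

2171.0 kg/s


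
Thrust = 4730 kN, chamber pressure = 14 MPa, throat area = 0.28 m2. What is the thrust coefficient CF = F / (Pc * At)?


CF = 4730000 / (14e6 * 0.28) = 1.21

1.21


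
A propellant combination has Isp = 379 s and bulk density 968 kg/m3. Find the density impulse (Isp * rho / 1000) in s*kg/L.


rho*Isp = 379 * 968 / 1000 = 367 s*kg/L

367 s*kg/L


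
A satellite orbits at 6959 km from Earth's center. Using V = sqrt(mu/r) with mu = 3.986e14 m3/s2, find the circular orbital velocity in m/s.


V = sqrt(3.986e14 / 6959000) = 7568 m/s

7568 m/s


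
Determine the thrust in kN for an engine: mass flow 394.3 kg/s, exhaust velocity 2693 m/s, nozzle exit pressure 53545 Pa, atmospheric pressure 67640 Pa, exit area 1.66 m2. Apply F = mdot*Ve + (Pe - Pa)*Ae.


F = 394.3 * 2693 + (53545 - 67640) * 1.66 = 1.0385e+06 N = 1038.5 kN

1038.5 kN


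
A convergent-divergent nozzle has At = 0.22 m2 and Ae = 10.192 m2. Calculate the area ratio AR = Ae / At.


AR = 10.192 / 0.22 = 46.3

46.3


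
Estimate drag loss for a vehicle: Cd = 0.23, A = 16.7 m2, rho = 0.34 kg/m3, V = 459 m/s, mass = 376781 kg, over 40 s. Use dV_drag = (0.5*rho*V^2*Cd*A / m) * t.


D = 0.5 * 0.34 * 459^2 * 0.23 * 16.7 = 137568.37 N
a = 137568.37 / 376781 = 0.3651 m/s2
dV = 0.3651 * 40 = 14.6 m/s

14.6 m/s


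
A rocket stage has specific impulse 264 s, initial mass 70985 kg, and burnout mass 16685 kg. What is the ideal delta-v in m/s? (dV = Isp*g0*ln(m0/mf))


Ve = 264 * 9.81 = 2589.84 m/s
dV = 2589.84 * ln(70985/16685) = 3750 m/s

3750 m/s


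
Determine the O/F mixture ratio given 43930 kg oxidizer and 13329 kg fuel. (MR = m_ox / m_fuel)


MR = 43930 / 13329 = 3.3

3.3


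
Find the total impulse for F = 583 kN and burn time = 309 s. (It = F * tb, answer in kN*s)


It = 583 * 309 = 180147 kN*s

180147 kN*s


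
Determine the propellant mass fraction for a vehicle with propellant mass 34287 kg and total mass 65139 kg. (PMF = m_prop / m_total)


PMF = 34287 / 65139 = 0.526

0.526


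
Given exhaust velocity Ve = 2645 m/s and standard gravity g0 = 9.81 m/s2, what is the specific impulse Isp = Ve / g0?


Isp = Ve / g0 = 2645 / 9.81 = 269.6 s

269.6 s


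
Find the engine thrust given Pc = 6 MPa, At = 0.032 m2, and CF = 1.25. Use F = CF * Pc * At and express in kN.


F = 1.25 * 6e6 * 0.032 = 240000.0 N = 240.0 kN

240.0 kN


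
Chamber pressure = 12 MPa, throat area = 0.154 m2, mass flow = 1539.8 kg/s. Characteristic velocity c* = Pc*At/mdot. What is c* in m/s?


c* = 12e6 * 0.154 / 1539.8 = 1200 m/s

1200 m/s


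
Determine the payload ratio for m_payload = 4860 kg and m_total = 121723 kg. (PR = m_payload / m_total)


PR = 4860 / 121723 = 0.0399

0.0399


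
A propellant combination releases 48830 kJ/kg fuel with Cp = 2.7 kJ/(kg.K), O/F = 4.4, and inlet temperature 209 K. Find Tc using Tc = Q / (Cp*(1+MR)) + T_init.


Tc = 48830 / (2.7 * (1 + 4.4)) + 209 = 3558 K

3558 K


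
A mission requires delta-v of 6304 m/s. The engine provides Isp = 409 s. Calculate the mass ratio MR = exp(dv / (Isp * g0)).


Ve = 409 * 9.81 = 4012.29 m/s
MR = exp(6304 / 4012.29) = 4.812

4.812


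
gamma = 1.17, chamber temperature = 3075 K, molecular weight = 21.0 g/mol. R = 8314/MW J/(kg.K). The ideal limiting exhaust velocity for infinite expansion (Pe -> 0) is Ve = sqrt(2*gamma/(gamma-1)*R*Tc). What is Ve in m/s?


R = 8314 / 21.0 = 395.9 J/(kg.K)
Ve = sqrt(2 * 1.17 / (1.17 - 1) * 395.9 * 3075) = 4094 m/s

4094 m/s


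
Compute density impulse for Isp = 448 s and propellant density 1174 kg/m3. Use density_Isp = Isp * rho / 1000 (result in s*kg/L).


rho*Isp = 448 * 1174 / 1000 = 526 s*kg/L

526 s*kg/L


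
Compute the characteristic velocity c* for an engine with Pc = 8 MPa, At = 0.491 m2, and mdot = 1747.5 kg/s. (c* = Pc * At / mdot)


c* = 8e6 * 0.491 / 1747.5 = 2248 m/s

2248 m/s


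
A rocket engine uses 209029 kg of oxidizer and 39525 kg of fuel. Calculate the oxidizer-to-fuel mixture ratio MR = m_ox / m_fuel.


MR = 209029 / 39525 = 5.29

5.29


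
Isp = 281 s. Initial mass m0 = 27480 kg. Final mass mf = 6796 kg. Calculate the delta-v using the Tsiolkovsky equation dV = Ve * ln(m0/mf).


Ve = 281 * 9.81 = 2756.61 m/s
dV = 2756.61 * ln(27480/6796) = 3851 m/s

3851 m/s


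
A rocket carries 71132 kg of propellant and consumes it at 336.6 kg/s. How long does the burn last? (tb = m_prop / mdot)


tb = 71132 / 336.6 = 211.3 s

211.3 s


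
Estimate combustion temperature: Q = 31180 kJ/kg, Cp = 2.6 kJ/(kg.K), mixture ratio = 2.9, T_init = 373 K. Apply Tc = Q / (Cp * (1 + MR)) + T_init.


Tc = 31180 / (2.6 * (1 + 2.9)) + 373 = 3448 K

3448 K


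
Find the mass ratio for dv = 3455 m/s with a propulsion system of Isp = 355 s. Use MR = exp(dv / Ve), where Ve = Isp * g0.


Ve = 355 * 9.81 = 3482.55 m/s
MR = exp(3455 / 3482.55) = 2.697

2.697


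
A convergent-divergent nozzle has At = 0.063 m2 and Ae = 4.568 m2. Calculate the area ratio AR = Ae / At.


AR = 4.568 / 0.063 = 72.5

72.5


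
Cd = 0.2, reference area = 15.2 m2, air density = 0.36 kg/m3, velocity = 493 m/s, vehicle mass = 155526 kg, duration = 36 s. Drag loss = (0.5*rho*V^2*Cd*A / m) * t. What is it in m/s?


D = 0.5 * 0.36 * 493^2 * 0.2 * 15.2 = 132996.41 N
a = 132996.41 / 155526 = 0.8551 m/s2
dV = 0.8551 * 36 = 30.8 m/s

30.8 m/s


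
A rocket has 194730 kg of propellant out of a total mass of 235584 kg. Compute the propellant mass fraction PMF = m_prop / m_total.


PMF = 194730 / 235584 = 0.827

0.827


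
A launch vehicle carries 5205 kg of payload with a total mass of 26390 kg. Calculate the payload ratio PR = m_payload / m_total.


PR = 5205 / 26390 = 0.1972

0.1972


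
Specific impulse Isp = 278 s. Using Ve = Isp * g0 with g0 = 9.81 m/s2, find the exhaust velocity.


Ve = Isp * g0 = 278 * 9.81 = 2727.2 m/s

2727.2 m/s


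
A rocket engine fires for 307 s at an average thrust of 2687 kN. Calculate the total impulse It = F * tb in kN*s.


It = 2687 * 307 = 824909 kN*s

824909 kN*s


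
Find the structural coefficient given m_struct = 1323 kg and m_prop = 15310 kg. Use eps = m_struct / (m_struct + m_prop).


eps = 1323 / (1323 + 15310) = 0.0795

0.0795


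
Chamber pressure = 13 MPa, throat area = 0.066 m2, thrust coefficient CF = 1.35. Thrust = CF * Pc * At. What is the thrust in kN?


F = 1.35 * 13e6 * 0.066 = 1.1583e+06 N = 1158.3 kN

1158.3 kN


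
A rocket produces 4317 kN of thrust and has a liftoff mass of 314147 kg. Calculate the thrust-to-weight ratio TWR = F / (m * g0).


TWR = 4317000 / (314147 * 9.81) = 1.4

1.4


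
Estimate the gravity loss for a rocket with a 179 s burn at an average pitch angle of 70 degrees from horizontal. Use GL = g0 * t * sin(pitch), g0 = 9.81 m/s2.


GL = 9.81 * 179 * sin(70 deg) = 1650 m/s

1650 m/s


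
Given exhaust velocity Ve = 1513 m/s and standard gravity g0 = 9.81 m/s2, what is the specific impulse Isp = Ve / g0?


Isp = Ve / g0 = 1513 / 9.81 = 154.2 s

154.2 s


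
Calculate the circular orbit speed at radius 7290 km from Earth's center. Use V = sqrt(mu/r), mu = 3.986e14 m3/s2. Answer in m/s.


V = sqrt(3.986e14 / 7290000) = 7394 m/s

7394 m/s


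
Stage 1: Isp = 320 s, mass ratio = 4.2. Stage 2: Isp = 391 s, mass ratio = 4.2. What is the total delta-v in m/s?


dV1 = 320 * 9.81 * ln(4.2) = 4505.0 m/s
dV2 = 391 * 9.81 * ln(4.2) = 5504.6 m/s
Total dV = 4505.0 + 5504.6 = 10009.6 m/s ~ 10010 m/s

10010 m/s


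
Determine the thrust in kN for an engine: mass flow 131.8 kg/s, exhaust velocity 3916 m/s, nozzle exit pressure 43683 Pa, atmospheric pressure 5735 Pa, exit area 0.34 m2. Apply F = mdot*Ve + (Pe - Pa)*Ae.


F = 131.8 * 3916 + (43683 - 5735) * 0.34 = 529031.0 N = 529.0 kN

529.0 kN


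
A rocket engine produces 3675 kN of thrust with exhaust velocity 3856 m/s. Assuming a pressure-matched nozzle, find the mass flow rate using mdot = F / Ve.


mdot = F / Ve = 3675000 / 3856 = 953.1 kg/s

953.1 kg/s


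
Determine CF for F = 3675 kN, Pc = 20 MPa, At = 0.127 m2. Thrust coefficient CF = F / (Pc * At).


CF = 3675000 / (20e6 * 0.127) = 1.45

1.45


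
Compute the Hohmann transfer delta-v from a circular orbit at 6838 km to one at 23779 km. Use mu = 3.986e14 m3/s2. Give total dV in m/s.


V1 = sqrt(mu/r1) = 7634.91 m/s
dV1 = V1*(sqrt(2*r2/(r1+r2)) - 1) = 1880.65 m/s
V2 = sqrt(mu/r2) = 4094.23 m/s
dV2 = V2*(1 - sqrt(2*r1/(r1+r2))) = 1357.89 m/s
Total dV = 3239 m/s

3239 m/s


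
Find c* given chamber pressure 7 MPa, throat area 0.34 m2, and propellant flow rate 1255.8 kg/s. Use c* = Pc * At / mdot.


c* = 7e6 * 0.34 / 1255.8 = 1895 m/s

1895 m/s


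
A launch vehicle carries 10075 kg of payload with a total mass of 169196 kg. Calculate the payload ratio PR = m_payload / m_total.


PR = 10075 / 169196 = 0.0595

0.0595


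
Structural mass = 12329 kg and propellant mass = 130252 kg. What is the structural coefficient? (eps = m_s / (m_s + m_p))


eps = 12329 / (12329 + 130252) = 0.0865

0.0865


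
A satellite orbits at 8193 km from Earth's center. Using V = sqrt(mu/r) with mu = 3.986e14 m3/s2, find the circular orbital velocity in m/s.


V = sqrt(3.986e14 / 8193000) = 6975 m/s

6975 m/s


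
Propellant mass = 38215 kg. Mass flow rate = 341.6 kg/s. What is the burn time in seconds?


tb = 38215 / 341.6 = 111.9 s

111.9 s


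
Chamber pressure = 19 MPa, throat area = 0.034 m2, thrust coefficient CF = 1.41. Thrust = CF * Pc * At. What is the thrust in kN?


F = 1.41 * 19e6 * 0.034 = 910860.0 N = 910.9 kN

910.9 kN


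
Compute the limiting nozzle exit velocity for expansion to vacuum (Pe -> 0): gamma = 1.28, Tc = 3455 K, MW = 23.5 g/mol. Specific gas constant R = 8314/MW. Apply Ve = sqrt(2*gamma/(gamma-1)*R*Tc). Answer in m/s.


R = 8314 / 23.5 = 353.79 J/(kg.K)
Ve = sqrt(2 * 1.28 / (1.28 - 1) * 353.79 * 3455) = 3343 m/s

3343 m/s


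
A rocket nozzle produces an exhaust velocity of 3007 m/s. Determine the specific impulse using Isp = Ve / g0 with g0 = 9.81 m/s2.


Isp = Ve / g0 = 3007 / 9.81 = 306.5 s

306.5 s


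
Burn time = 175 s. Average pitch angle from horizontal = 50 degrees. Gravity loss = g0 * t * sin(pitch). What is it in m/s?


GL = 9.81 * 175 * sin(50 deg) = 1315 m/s

1315 m/s


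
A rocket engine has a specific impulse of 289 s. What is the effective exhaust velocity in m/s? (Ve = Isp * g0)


Ve = Isp * g0 = 289 * 9.81 = 2835.1 m/s

2835.1 m/s


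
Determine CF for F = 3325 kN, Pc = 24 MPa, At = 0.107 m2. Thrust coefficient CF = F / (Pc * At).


CF = 3325000 / (24e6 * 0.107) = 1.29

1.29


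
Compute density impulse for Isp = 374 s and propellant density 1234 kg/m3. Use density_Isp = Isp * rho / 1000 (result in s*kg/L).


rho*Isp = 374 * 1234 / 1000 = 462 s*kg/L

462 s*kg/L


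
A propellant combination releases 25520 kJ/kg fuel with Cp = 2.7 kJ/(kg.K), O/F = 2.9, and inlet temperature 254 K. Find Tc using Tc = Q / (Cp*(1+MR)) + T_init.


Tc = 25520 / (2.7 * (1 + 2.9)) + 254 = 2678 K

2678 K


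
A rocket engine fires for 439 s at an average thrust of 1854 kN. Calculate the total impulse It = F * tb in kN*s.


It = 1854 * 439 = 813906 kN*s

813906 kN*s


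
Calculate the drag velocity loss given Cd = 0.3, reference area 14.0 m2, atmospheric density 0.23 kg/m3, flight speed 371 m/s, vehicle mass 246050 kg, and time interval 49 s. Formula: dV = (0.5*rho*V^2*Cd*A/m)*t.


D = 0.5 * 0.23 * 371^2 * 0.3 * 14.0 = 66480.6 N
a = 66480.6 / 246050 = 0.2702 m/s2
dV = 0.2702 * 49 = 13.2 m/s

13.2 m/s


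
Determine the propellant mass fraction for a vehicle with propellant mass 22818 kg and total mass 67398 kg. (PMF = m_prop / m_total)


PMF = 22818 / 67398 = 0.339

0.339


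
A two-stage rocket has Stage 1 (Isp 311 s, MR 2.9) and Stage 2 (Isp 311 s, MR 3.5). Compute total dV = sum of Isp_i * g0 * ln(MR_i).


dV1 = 311 * 9.81 * ln(2.9) = 3248.3 m/s
dV2 = 311 * 9.81 * ln(3.5) = 3822.1 m/s
Total dV = 3248.3 + 3822.1 = 7070.4 m/s ~ 7070 m/s

7070 m/s


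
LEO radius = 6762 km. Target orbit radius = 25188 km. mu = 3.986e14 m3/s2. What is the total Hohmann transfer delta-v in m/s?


V1 = sqrt(mu/r1) = 7677.7 m/s
dV1 = V1*(sqrt(2*r2/(r1+r2)) - 1) = 1962.98 m/s
V2 = sqrt(mu/r2) = 3978.06 m/s
dV2 = V2*(1 - sqrt(2*r1/(r1+r2))) = 1389.92 m/s
Total dV = 3353 m/s

3353 m/s


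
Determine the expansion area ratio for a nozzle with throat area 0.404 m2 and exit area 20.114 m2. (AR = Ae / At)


AR = 20.114 / 0.404 = 49.8

49.8


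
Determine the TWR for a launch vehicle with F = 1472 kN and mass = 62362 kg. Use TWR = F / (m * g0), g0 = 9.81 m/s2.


TWR = 1472000 / (62362 * 9.81) = 2.41

2.41


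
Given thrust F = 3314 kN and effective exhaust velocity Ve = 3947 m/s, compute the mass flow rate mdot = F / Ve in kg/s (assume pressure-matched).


mdot = F / Ve = 3314000 / 3947 = 839.6 kg/s

839.6 kg/s


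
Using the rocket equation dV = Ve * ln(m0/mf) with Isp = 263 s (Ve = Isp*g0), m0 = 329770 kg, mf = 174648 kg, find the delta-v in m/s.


Ve = 263 * 9.81 = 2580.03 m/s
dV = 2580.03 * ln(329770/174648) = 1640 m/s

1640 m/s


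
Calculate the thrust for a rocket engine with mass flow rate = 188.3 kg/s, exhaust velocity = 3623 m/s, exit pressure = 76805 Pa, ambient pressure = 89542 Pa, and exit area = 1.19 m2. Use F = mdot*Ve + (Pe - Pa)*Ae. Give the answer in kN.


F = 188.3 * 3623 + (76805 - 89542) * 1.19 = 667054.0 N = 667.1 kN

667.1 kN


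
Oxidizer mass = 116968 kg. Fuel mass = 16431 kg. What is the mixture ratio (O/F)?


MR = 116968 / 16431 = 7.12

7.12


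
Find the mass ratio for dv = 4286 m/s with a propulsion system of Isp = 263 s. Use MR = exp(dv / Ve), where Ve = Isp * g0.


Ve = 263 * 9.81 = 2580.03 m/s
MR = exp(4286 / 2580.03) = 5.266

5.266


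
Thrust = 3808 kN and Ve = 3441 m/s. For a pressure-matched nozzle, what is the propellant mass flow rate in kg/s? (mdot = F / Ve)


mdot = F / Ve = 3808000 / 3441 = 1106.7 kg/s

1106.7 kg/s


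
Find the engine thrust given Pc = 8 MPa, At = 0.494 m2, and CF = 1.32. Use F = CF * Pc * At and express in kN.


F = 1.32 * 8e6 * 0.494 = 5.2166e+06 N = 5216.6 kN

5216.6 kN


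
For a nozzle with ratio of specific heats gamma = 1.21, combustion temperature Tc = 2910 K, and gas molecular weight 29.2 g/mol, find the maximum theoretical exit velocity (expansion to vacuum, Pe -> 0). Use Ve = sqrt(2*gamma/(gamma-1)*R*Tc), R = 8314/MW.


R = 8314 / 29.2 = 284.73 J/(kg.K)
Ve = sqrt(2 * 1.21 / (1.21 - 1) * 284.73 * 2910) = 3090 m/s

3090 m/s


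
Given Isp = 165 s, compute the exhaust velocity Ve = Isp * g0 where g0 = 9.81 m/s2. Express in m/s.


Ve = Isp * g0 = 165 * 9.81 = 1618.7 m/s

1618.7 m/s


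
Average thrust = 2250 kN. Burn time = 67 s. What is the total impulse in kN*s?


It = 2250 * 67 = 150750 kN*s

150750 kN*s


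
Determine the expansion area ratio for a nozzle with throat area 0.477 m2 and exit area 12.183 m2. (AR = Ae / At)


AR = 12.183 / 0.477 = 25.5

25.5


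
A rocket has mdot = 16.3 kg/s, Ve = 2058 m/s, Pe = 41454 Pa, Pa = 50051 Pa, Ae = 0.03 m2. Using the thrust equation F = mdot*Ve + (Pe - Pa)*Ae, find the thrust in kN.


F = 16.3 * 2058 + (41454 - 50051) * 0.03 = 33287.0 N = 33.3 kN

33.3 kN


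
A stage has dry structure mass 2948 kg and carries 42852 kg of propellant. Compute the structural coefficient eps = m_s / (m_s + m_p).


eps = 2948 / (2948 + 42852) = 0.0644

0.0644


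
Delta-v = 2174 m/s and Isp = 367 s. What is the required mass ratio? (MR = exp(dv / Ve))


Ve = 367 * 9.81 = 3600.27 m/s
MR = exp(2174 / 3600.27) = 1.829

1.829


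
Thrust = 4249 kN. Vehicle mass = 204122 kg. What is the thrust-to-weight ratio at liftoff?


TWR = 4249000 / (204122 * 9.81) = 2.12

2.12


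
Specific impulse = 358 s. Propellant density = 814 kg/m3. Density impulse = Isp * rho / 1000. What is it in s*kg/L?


rho*Isp = 358 * 814 / 1000 = 291 s*kg/L

291 s*kg/L


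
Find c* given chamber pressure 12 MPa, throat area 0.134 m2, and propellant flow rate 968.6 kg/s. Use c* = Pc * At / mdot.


c* = 12e6 * 0.134 / 968.6 = 1660 m/s

1660 m/s


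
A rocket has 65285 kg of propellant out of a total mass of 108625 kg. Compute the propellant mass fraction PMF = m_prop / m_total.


PMF = 65285 / 108625 = 0.601

0.601


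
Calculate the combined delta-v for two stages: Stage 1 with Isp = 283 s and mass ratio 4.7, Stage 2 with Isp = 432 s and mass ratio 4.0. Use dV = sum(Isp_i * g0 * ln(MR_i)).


dV1 = 283 * 9.81 * ln(4.7) = 4296.4 m/s
dV2 = 432 * 9.81 * ln(4.0) = 5875.0 m/s
Total dV = 4296.4 + 5875.0 = 10171.4 m/s ~ 10171 m/s

10171 m/s


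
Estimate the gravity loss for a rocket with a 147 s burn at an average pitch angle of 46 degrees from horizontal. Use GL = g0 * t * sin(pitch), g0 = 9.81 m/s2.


GL = 9.81 * 147 * sin(46 deg) = 1037 m/s

1037 m/s


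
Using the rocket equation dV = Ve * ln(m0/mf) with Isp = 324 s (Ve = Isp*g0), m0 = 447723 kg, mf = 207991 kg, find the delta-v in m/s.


Ve = 324 * 9.81 = 3178.44 m/s
dV = 3178.44 * ln(447723/207991) = 2437 m/s

2437 m/s


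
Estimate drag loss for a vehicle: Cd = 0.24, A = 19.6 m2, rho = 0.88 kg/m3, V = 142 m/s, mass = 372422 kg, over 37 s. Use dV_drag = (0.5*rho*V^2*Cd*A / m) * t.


D = 0.5 * 0.88 * 142^2 * 0.24 * 19.6 = 41734.64 N
a = 41734.64 / 372422 = 0.1121 m/s2
dV = 0.1121 * 37 = 4.1 m/s

4.1 m/s


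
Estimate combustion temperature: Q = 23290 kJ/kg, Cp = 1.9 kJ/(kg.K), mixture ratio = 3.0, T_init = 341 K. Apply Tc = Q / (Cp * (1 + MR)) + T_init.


Tc = 23290 / (1.9 * (1 + 3.0)) + 341 = 3405 K

3405 K


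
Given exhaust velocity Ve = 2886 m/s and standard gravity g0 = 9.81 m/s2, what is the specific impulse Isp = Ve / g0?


Isp = Ve / g0 = 2886 / 9.81 = 294.2 s

294.2 s


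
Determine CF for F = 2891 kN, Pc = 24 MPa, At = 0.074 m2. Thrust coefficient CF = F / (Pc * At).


CF = 2891000 / (24e6 * 0.074) = 1.63

1.63


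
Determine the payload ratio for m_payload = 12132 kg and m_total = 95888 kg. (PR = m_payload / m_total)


PR = 12132 / 95888 = 0.1265

0.1265


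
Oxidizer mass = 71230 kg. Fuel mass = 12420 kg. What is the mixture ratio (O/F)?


MR = 71230 / 12420 = 5.74

5.74


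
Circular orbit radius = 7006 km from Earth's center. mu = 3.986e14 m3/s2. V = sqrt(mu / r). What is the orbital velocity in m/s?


V = sqrt(3.986e14 / 7006000) = 7543 m/s

7543 m/s


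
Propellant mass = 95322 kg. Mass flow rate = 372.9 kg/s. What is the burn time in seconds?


tb = 95322 / 372.9 = 255.6 s

255.6 s


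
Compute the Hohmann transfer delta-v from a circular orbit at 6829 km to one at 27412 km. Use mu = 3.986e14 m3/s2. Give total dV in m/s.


V1 = sqrt(mu/r1) = 7639.94 m/s
dV1 = V1*(sqrt(2*r2/(r1+r2)) - 1) = 2027.29 m/s
V2 = sqrt(mu/r2) = 3813.28 m/s
dV2 = V2*(1 - sqrt(2*r1/(r1+r2))) = 1404.93 m/s
Total dV = 3432 m/s

3432 m/s


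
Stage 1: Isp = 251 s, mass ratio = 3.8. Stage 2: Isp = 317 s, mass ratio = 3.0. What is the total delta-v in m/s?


dV1 = 251 * 9.81 * ln(3.8) = 3287.2 m/s
dV2 = 317 * 9.81 * ln(3.0) = 3416.4 m/s
Total dV = 3287.2 + 3416.4 = 6703.6 m/s ~ 6704 m/s

6704 m/s


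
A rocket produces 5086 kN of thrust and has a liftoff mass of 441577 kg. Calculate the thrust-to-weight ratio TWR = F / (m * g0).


TWR = 5086000 / (441577 * 9.81) = 1.17

1.17


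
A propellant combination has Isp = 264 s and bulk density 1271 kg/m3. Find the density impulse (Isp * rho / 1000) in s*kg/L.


rho*Isp = 264 * 1271 / 1000 = 336 s*kg/L

336 s*kg/L


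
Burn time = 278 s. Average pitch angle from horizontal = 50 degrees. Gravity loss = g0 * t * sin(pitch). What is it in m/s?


GL = 9.81 * 278 * sin(50 deg) = 2089 m/s

2089 m/s


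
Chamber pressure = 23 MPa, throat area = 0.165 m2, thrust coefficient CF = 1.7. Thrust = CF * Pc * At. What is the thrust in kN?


F = 1.7 * 23e6 * 0.165 = 6.4515e+06 N = 6451.5 kN

6451.5 kN


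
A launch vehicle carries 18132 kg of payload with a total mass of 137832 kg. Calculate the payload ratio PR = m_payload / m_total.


PR = 18132 / 137832 = 0.1316

0.1316


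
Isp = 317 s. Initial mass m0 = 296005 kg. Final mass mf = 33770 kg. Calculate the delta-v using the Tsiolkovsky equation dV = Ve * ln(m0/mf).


Ve = 317 * 9.81 = 3109.77 m/s
dV = 3109.77 * ln(296005/33770) = 6751 m/s

6751 m/s


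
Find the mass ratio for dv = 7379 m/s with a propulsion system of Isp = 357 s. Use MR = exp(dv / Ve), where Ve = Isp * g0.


Ve = 357 * 9.81 = 3502.17 m/s
MR = exp(7379 / 3502.17) = 8.223

8.223


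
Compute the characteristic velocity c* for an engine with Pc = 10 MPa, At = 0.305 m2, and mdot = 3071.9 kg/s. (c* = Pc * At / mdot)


c* = 10e6 * 0.305 / 3071.9 = 993 m/s

993 m/s


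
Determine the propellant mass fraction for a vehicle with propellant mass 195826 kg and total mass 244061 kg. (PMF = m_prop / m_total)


PMF = 195826 / 244061 = 0.802

0.802


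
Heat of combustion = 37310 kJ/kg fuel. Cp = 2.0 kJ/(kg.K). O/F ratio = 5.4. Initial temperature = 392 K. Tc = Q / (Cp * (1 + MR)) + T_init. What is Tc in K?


Tc = 37310 / (2.0 * (1 + 5.4)) + 392 = 3307 K

3307 K


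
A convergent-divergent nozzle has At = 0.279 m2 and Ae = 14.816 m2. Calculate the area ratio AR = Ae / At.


AR = 14.816 / 0.279 = 53.1

53.1


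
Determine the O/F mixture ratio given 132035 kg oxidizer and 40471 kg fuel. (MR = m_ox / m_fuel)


MR = 132035 / 40471 = 3.26

3.26


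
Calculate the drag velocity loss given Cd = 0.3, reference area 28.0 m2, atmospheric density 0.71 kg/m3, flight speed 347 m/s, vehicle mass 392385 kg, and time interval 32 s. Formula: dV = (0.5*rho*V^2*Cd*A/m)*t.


D = 0.5 * 0.71 * 347^2 * 0.3 * 28.0 = 359059.64 N
a = 359059.64 / 392385 = 0.9151 m/s2
dV = 0.9151 * 32 = 29.3 m/s

29.3 m/s


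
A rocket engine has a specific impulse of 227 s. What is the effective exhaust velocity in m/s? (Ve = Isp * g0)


Ve = Isp * g0 = 227 * 9.81 = 2226.9 m/s

2226.9 m/s


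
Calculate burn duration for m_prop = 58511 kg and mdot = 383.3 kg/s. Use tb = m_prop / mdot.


tb = 58511 / 383.3 = 152.7 s

152.7 s


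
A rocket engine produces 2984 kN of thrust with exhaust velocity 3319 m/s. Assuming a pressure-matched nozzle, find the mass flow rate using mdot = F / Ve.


mdot = F / Ve = 2984000 / 3319 = 899.1 kg/s

899.1 kg/s


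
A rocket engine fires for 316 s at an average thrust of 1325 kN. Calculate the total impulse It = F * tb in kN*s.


It = 1325 * 316 = 418700 kN*s

418700 kN*s


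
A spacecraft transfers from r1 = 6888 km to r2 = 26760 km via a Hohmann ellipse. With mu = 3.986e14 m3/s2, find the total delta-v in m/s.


V1 = sqrt(mu/r1) = 7607.15 m/s
dV1 = V1*(sqrt(2*r2/(r1+r2)) - 1) = 1986.87 m/s
V2 = sqrt(mu/r2) = 3859.45 m/s
dV2 = V2*(1 - sqrt(2*r1/(r1+r2))) = 1389.96 m/s
Total dV = 3377 m/s

3377 m/s


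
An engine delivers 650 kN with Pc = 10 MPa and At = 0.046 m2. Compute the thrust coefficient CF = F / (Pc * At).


CF = 650000 / (10e6 * 0.046) = 1.41

1.41


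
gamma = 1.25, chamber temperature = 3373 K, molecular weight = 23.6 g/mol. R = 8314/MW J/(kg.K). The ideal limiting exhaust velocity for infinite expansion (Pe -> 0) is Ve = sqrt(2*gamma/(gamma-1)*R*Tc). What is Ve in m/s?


R = 8314 / 23.6 = 352.29 J/(kg.K)
Ve = sqrt(2 * 1.25 / (1.25 - 1) * 352.29 * 3373) = 3447 m/s

3447 m/s


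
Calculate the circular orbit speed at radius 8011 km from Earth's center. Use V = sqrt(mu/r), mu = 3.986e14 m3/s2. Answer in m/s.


V = sqrt(3.986e14 / 8011000) = 7054 m/s

7054 m/s


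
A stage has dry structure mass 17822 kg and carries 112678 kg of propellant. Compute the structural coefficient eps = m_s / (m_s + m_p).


eps = 17822 / (17822 + 112678) = 0.1366

0.1366


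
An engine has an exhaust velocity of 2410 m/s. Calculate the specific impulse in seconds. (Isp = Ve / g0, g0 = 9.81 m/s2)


Isp = Ve / g0 = 2410 / 9.81 = 245.7 s

245.7 s


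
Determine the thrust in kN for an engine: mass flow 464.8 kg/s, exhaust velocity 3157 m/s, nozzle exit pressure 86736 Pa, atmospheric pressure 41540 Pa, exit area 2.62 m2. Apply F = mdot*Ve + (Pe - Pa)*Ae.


F = 464.8 * 3157 + (86736 - 41540) * 2.62 = 1.5858e+06 N = 1585.8 kN

1585.8 kN


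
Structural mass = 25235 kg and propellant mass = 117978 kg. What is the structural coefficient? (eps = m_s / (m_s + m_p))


eps = 25235 / (25235 + 117978) = 0.1762

0.1762


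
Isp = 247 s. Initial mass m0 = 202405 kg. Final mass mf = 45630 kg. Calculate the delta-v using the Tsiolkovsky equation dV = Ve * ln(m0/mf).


Ve = 247 * 9.81 = 2423.07 m/s
dV = 2423.07 * ln(202405/45630) = 3610 m/s

3610 m/s


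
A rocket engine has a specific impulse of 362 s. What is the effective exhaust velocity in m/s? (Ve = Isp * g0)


Ve = Isp * g0 = 362 * 9.81 = 3551.2 m/s

3551.2 m/s


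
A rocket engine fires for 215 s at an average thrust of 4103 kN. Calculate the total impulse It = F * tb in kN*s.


It = 4103 * 215 = 882145 kN*s

882145 kN*s


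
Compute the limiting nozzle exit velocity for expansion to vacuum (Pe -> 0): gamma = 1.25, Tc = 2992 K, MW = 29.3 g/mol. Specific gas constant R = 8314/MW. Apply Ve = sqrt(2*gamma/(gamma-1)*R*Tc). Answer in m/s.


R = 8314 / 29.3 = 283.75 J/(kg.K)
Ve = sqrt(2 * 1.25 / (1.25 - 1) * 283.75 * 2992) = 2914 m/s

2914 m/s


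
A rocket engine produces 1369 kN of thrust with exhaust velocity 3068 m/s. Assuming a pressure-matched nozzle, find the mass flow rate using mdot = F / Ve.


mdot = F / Ve = 1369000 / 3068 = 446.2 kg/s

446.2 kg/s


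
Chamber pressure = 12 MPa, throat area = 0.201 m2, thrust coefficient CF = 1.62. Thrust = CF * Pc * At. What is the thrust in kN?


F = 1.62 * 12e6 * 0.201 = 3.9074e+06 N = 3907.4 kN

3907.4 kN


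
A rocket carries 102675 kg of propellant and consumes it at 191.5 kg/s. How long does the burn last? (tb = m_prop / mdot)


tb = 102675 / 191.5 = 536.2 s

536.2 s


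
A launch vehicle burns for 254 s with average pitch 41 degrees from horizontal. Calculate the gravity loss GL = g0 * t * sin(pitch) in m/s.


GL = 9.81 * 254 * sin(41 deg) = 1635 m/s

1635 m/s


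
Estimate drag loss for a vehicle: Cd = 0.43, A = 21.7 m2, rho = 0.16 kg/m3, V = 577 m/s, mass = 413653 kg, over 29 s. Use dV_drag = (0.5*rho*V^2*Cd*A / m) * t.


D = 0.5 * 0.16 * 577^2 * 0.43 * 21.7 = 248524.84 N
a = 248524.84 / 413653 = 0.6008 m/s2
dV = 0.6008 * 29 = 17.4 m/s

17.4 m/s


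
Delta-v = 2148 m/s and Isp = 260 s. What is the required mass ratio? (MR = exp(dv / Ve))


Ve = 260 * 9.81 = 2550.6 m/s
MR = exp(2148 / 2550.6) = 2.321

2.321


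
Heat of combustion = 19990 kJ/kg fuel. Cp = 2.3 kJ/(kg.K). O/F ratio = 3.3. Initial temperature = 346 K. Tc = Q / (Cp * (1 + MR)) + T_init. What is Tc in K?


Tc = 19990 / (2.3 * (1 + 3.3)) + 346 = 2367 K

2367 K


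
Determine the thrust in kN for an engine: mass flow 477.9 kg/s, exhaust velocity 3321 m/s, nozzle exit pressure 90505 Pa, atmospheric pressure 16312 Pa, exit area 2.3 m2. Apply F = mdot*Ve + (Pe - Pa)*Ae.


F = 477.9 * 3321 + (90505 - 16312) * 2.3 = 1.7578e+06 N = 1757.8 kN

1757.8 kN


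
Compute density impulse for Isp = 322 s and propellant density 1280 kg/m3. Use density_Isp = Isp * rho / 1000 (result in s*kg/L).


rho*Isp = 322 * 1280 / 1000 = 412 s*kg/L

412 s*kg/L


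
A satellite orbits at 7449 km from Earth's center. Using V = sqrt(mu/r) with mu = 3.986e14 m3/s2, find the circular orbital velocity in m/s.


V = sqrt(3.986e14 / 7449000) = 7315 m/s

7315 m/s


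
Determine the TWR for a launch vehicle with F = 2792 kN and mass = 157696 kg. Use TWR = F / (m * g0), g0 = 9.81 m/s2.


TWR = 2792000 / (157696 * 9.81) = 1.8

1.8
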